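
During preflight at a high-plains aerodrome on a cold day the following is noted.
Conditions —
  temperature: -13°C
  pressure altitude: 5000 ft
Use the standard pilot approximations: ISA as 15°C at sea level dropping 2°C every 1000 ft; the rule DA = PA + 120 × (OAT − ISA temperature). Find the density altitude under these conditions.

2840 ft

ISA temperature at 5000 ft = 15 − 2 × (5000/1000) = 5°C.
ISA deviation = -13 − 5 = -18°C.
Density altitude = 5000 + 120 × (-18) = 5000 + (-2160) = 2840 ft.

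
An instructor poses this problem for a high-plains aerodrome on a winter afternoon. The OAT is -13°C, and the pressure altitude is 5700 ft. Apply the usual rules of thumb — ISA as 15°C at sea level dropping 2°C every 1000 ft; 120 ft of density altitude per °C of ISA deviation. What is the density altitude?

3708 ft

ISA temperature at 5700 ft = 15 − 2 × (5700/1000) = 3.6°C.
ISA deviation = -13 − 3.6 = -16.6°C.
Density altitude = 5700 + 120 × (-16.6) = 5700 + (-1992) = 3708 ft.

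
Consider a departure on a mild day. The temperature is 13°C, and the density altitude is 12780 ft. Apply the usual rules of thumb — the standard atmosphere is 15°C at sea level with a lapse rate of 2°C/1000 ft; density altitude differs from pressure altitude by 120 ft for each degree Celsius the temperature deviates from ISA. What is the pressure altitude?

DA = PA + 120 × (OAT − (15 − 2·PA/1000)) = PA + 120·OAT − 1800 + 0.24·PA = 1.24·PA + 120·OAT − 1800.
So 1.24·PA = 12780 − 120 × 13 + 1800 = 13020.
PA = 13020 / 1.24 = 10500 ft.

10500 ft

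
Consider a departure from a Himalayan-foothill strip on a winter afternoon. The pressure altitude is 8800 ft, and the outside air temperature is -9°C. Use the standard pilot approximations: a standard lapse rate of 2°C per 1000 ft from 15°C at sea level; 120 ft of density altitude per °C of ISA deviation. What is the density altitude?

8032 ft

ISA temperature at 8800 ft = 15 − 2 × (8800/1000) = -2.6°C.
ISA deviation = -9 − (-2.6) = -6.4°C.
Density altitude = 8800 + 120 × (-6.4) = 8800 + (-768) = 8032 ft.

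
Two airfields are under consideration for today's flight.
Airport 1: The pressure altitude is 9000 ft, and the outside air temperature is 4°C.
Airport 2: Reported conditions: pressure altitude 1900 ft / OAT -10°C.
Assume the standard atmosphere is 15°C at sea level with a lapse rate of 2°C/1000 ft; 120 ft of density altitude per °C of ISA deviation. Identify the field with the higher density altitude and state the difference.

Airport 1 by 10484 ft

Airport 1: ISA temp = -3°C, deviation +7°C, DA = 9000 + 120 × 7 = 9840 ft.
Airport 2: ISA temp = 11.2°C, deviation -21.2°C, DA = 1900 + 120 × (-21.2) = -644 ft.
Airport 1 is higher by 9840 − (-644) = 10484 ft.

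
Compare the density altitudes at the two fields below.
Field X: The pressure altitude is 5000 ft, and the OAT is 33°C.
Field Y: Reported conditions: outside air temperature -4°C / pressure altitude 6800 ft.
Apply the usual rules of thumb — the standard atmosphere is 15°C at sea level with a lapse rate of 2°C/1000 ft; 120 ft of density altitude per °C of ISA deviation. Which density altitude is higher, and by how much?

Field X by 2208 ft

Field X: ISA temp = 5°C, deviation +28°C, DA = 5000 + 120 × 28 = 8360 ft.
Field Y: ISA temp = 1.4°C, deviation -5.4°C, DA = 6800 + 120 × (-5.4) = 6152 ft.
Field X is higher by 8360 − 6152 = 2208 ft.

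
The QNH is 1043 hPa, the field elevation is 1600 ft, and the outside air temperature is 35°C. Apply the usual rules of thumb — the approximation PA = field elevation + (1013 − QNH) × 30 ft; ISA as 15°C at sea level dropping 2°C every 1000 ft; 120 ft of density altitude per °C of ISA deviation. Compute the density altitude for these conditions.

3268 ft

Pressure altitude = 1600 + (1013 − 1043) × 30 = 1600 + (-900) = 700 ft.
ISA temperature at 700 ft = 15 − 2 × (700/1000) = 13.6°C.
ISA deviation = 35 − 13.6 = +21.4°C.
Density altitude = 700 + 120 × (21.4) = 3268 ft.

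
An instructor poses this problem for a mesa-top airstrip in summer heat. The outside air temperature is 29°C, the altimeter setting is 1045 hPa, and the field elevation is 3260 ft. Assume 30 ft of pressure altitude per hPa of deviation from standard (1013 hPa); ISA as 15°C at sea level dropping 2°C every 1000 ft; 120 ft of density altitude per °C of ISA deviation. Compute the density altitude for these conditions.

Pressure altitude = 3260 + (1013 − 1045) × 30 = 3260 + (-960) = 2300 ft.
ISA temperature at 2300 ft = 15 − 2 × (2300/1000) = 10.4°C.
ISA deviation = 29 − 10.4 = +18.6°C.
Density altitude = 2300 + 120 × (18.6) = 4532 ft.

4532 ft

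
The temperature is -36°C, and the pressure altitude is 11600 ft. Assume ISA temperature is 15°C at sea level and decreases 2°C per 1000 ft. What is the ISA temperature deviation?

ISA temperature at 11600 ft = 15 − 2 × (11600/1000) = -8.2°C.
Deviation = OAT − ISA = -36 − (-8.2) = -27.8°C.

ISA-27.8°C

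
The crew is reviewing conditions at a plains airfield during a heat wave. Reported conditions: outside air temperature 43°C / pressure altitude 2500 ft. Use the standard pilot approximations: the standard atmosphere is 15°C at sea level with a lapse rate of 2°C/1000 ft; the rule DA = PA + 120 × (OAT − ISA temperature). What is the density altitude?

6460 ft

ISA temperature at 2500 ft = 15 − 2 × (2500/1000) = 10°C.
ISA deviation = 43 − 10 = +33°C.
Density altitude = 2500 + 120 × (33) = 2500 + (+3960) = 6460 ft.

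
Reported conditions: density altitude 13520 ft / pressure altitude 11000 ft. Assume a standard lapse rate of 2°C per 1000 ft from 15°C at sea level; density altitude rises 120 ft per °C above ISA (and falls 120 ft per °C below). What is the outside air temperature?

14°C

Density altitude − pressure altitude = 13520 − 11000 = +2520 ft.
At 120 ft/°C that is an ISA deviation of 2520/120 = +21°C.
ISA temperature at 11000 ft = 15 − 2 × (11000/1000) = -7°C.
OAT = ISA + deviation = -7 + (+21) = 14°C.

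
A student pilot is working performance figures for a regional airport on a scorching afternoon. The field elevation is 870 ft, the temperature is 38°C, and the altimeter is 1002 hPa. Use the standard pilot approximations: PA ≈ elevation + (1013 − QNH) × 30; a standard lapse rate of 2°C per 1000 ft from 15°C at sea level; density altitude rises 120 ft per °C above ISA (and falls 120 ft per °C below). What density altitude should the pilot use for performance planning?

4248 ft

Pressure altitude = 870 + (1013 − 1002) × 30 = 870 + (+330) = 1200 ft.
ISA temperature at 1200 ft = 15 − 2 × (1200/1000) = 12.6°C.
ISA deviation = 38 − 12.6 = +25.4°C.
Density altitude = 1200 + 120 × (25.4) = 4248 ft.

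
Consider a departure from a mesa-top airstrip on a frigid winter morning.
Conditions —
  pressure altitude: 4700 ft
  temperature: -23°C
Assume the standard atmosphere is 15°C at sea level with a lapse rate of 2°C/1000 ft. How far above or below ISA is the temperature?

ISA-28.6°C

ISA temperature at 4700 ft = 15 − 2 × (4700/1000) = 5.6°C.
Deviation = OAT − ISA = -23 − 5.6 = -28.6°C.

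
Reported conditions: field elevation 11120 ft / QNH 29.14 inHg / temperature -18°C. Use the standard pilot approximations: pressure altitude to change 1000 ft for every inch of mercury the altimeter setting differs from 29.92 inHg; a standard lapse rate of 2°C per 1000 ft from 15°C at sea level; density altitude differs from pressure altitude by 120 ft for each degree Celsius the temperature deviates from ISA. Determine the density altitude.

10796 ft

Pressure altitude = 11120 + (29.92 − 29.14) × 1000 = 11120 + (+780) = 11900 ft.
ISA temperature at 11900 ft = 15 − 2 × (11900/1000) = -8.8°C.
ISA deviation = -18 − (-8.8) = -9.2°C.
Density altitude = 11900 + 120 × (-9.2) = 10796 ft.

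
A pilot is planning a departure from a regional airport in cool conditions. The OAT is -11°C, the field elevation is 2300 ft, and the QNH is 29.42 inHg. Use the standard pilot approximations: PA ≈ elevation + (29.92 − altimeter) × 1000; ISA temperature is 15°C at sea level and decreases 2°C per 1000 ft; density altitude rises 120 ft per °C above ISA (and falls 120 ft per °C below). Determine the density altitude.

Pressure altitude = 2300 + (29.92 − 29.42) × 1000 = 2300 + (+500) = 2800 ft.
ISA temperature at 2800 ft = 15 − 2 × (2800/1000) = 9.4°C.
ISA deviation = -11 − 9.4 = -20.4°C.
Density altitude = 2800 + 120 × (-20.4) = 352 ft.

352 ft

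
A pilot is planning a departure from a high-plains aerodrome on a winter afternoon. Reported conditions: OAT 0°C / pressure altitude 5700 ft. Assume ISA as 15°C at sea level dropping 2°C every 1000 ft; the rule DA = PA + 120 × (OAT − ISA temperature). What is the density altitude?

5268 ft

ISA temperature at 5700 ft = 15 − 2 × (5700/1000) = 3.6°C.
ISA deviation = 0 − 3.6 = -3.6°C.
Density altitude = 5700 + 120 × (-3.6) = 5700 + (-432) = 5268 ft.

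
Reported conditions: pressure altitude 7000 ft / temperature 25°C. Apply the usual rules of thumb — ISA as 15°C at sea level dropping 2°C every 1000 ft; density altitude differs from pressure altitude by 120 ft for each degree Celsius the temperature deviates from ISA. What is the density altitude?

ISA temperature at 7000 ft = 15 − 2 × (7000/1000) = 1°C.
ISA deviation = 25 − 1 = +24°C.
Density altitude = 7000 + 120 × (24) = 7000 + (+2880) = 9880 ft.

9880 ft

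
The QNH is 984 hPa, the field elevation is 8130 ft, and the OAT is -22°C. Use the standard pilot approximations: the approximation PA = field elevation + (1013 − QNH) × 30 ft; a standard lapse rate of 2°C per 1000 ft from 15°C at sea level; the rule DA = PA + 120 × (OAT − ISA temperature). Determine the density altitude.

6720 ft

Pressure altitude = 8130 + (1013 − 984) × 30 = 8130 + (+870) = 9000 ft.
ISA temperature at 9000 ft = 15 − 2 × (9000/1000) = -3°C.
ISA deviation = -22 − (-3) = -19°C.
Density altitude = 9000 + 120 × (-19) = 6720 ft.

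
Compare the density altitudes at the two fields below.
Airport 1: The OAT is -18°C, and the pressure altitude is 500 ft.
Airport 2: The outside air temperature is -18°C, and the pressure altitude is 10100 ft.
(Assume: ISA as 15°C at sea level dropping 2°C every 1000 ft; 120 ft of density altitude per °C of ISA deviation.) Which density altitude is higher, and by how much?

Airport 2 by 11904 ft

Airport 1: ISA temp = 14°C, deviation -32°C, DA = 500 + 120 × (-32) = -3340 ft.
Airport 2: ISA temp = -5.2°C, deviation -12.8°C, DA = 10100 + 120 × (-12.8) = 8564 ft.
Airport 2 is higher by 8564 − (-3340) = 11904 ft.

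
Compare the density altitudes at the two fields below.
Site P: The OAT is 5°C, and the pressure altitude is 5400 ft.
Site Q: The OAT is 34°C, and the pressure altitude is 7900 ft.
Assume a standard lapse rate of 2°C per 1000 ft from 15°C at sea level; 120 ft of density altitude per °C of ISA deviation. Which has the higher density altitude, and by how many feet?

Site Q by 6580 ft

Site P: ISA temp = 4.2°C, deviation +0.8°C, DA = 5400 + 120 × 0.8 = 5496 ft.
Site Q: ISA temp = -0.8°C, deviation +34.8°C, DA = 7900 + 120 × 34.8 = 12076 ft.
Site Q is higher by 12076 − 5496 = 6580 ft.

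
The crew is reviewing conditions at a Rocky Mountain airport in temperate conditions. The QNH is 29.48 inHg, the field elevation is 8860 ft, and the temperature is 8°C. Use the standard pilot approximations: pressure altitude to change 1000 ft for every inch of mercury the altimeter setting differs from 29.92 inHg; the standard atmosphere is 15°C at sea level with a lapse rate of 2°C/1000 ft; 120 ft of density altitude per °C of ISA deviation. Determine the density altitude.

10692 ft

Pressure altitude = 8860 + (29.92 − 29.48) × 1000 = 8860 + (+440) = 9300 ft.
ISA temperature at 9300 ft = 15 − 2 × (9300/1000) = -3.6°C.
ISA deviation = 8 − (-3.6) = +11.6°C.
Density altitude = 9300 + 120 × (11.6) = 10692 ft.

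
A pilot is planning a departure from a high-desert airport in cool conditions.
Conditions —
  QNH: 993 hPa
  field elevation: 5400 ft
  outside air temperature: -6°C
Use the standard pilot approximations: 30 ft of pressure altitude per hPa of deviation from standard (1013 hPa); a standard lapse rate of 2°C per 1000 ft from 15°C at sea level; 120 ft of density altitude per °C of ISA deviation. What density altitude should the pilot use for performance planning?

Pressure altitude = 5400 + (1013 − 993) × 30 = 5400 + (+600) = 6000 ft.
ISA temperature at 6000 ft = 15 − 2 × (6000/1000) = 3°C.
ISA deviation = -6 − 3 = -9°C.
Density altitude = 6000 + 120 × (-9) = 4920 ft.

4920 ft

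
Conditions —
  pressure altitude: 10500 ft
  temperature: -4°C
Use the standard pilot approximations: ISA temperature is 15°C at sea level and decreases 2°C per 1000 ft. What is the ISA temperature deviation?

ISA+2°C

ISA temperature at 10500 ft = 15 − 2 × (10500/1000) = -6°C.
Deviation = OAT − ISA = -4 − (-6) = +2°C.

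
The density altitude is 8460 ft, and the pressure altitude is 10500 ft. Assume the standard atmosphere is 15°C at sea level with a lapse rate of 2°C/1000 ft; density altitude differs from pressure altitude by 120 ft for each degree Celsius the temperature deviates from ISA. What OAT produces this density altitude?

Density altitude − pressure altitude = 8460 − 10500 = -2040 ft.
At 120 ft/°C that is an ISA deviation of -2040/120 = -17°C.
ISA temperature at 10500 ft = 15 − 2 × (10500/1000) = -6°C.
OAT = ISA + deviation = -6 + (-17) = -23°C.

-23°C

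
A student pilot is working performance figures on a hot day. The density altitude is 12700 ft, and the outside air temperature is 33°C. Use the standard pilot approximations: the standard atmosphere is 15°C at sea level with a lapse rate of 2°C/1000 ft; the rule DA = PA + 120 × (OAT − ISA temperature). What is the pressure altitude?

DA = PA + 120 × (OAT − (15 − 2·PA/1000)) = PA + 120·OAT − 1800 + 0.24·PA = 1.24·PA + 120·OAT − 1800.
So 1.24·PA = 12700 − 120 × 33 + 1800 = 10540.
PA = 10540 / 1.24 = 8500 ft.

8500 ft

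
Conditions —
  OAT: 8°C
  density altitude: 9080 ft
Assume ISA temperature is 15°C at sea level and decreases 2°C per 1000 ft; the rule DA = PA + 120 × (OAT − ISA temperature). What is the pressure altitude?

8000 ft

DA = PA + 120 × (OAT − (15 − 2·PA/1000)) = PA + 120·OAT − 1800 + 0.24·PA = 1.24·PA + 120·OAT − 1800.
So 1.24·PA = 9080 − 120 × 8 + 1800 = 9920.
PA = 9920 / 1.24 = 8000 ft.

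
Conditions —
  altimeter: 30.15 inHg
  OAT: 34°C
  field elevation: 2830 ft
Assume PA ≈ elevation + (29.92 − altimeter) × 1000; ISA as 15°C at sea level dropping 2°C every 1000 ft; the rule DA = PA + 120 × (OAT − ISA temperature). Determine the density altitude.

5504 ft

Pressure altitude = 2830 + (29.92 − 30.15) × 1000 = 2830 + (-230) = 2600 ft.
ISA temperature at 2600 ft = 15 − 2 × (2600/1000) = 9.8°C.
ISA deviation = 34 − 9.8 = +24.2°C.
Density altitude = 2600 + 120 × (24.2) = 5504 ft.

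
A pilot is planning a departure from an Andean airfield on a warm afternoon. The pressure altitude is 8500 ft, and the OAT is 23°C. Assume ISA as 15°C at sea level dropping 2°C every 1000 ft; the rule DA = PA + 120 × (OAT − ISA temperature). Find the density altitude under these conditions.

ISA temperature at 8500 ft = 15 − 2 × (8500/1000) = -2°C.
ISA deviation = 23 − (-2) = +25°C.
Density altitude = 8500 + 120 × (25) = 8500 + (+3000) = 11500 ft.

11500 ft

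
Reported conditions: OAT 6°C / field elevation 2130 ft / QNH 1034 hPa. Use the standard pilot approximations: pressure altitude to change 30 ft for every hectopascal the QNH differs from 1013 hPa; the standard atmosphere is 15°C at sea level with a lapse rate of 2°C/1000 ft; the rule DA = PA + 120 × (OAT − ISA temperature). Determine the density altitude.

Pressure altitude = 2130 + (1013 − 1034) × 30 = 2130 + (-630) = 1500 ft.
ISA temperature at 1500 ft = 15 − 2 × (1500/1000) = 12°C.
ISA deviation = 6 − 12 = -6°C.
Density altitude = 1500 + 120 × (-6) = 780 ft.

780 ft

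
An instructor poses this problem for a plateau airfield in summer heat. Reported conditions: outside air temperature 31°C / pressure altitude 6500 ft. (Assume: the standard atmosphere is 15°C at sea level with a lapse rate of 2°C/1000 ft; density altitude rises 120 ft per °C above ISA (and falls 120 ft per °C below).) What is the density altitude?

ISA temperature at 6500 ft = 15 − 2 × (6500/1000) = 2°C.
ISA deviation = 31 − 2 = +29°C.
Density altitude = 6500 + 120 × (29) = 6500 + (+3480) = 9980 ft.

9980 ft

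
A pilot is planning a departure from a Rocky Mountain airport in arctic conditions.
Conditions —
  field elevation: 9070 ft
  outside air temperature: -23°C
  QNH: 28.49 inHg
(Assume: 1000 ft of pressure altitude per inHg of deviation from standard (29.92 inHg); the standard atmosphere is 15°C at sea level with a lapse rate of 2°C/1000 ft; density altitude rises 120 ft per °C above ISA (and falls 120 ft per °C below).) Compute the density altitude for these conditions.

Pressure altitude = 9070 + (29.92 − 28.49) × 1000 = 9070 + (+1430) = 10500 ft.
ISA temperature at 10500 ft = 15 − 2 × (10500/1000) = -6°C.
ISA deviation = -23 − (-6) = -17°C.
Density altitude = 10500 + 120 × (-17) = 8460 ft.

8460 ft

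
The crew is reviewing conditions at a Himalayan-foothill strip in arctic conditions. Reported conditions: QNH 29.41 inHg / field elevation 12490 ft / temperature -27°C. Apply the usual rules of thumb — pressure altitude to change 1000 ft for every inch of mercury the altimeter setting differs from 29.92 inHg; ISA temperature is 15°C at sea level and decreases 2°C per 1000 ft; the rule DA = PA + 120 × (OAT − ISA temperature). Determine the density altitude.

11080 ft

Pressure altitude = 12490 + (29.92 − 29.41) × 1000 = 12490 + (+510) = 13000 ft.
ISA temperature at 13000 ft = 15 − 2 × (13000/1000) = -11°C.
ISA deviation = -27 − (-11) = -16°C.
Density altitude = 13000 + 120 × (-16) = 11080 ft.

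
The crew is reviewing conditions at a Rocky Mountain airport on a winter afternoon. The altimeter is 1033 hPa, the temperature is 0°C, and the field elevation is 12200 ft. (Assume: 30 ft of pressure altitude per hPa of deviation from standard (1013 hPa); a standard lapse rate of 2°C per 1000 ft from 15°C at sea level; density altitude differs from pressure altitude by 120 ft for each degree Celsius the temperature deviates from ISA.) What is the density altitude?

Pressure altitude = 12200 + (1013 − 1033) × 30 = 12200 + (-600) = 11600 ft.
ISA temperature at 11600 ft = 15 − 2 × (11600/1000) = -8.2°C.
ISA deviation = 0 − (-8.2) = +8.2°C.
Density altitude = 11600 + 120 × (8.2) = 12584 ft.

12584 ft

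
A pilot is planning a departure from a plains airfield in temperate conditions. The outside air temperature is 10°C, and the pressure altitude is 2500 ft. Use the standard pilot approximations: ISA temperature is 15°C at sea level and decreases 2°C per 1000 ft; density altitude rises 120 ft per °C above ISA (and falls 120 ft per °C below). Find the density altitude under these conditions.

ISA temperature at 2500 ft = 15 − 2 × (2500/1000) = 10°C.
ISA deviation = 10 − 10 = 0°C.
Density altitude = 2500 + 120 × (0) = 2500 + (0) = 2500 ft.

2500 ft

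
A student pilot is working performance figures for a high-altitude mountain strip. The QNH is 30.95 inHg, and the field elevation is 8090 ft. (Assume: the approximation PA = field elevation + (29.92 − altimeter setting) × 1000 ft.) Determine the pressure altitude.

Pressure correction = (29.92 − 30.95) × 1000 = -1030 ft.
Pressure altitude = 8090 + (-1030) = 7060 ft.

7060 ft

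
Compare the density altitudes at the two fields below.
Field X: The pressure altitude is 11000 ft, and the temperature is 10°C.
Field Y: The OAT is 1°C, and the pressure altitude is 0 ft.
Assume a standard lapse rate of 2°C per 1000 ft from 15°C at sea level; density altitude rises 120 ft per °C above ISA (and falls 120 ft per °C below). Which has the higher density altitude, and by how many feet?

Field X: ISA temp = -7°C, deviation +17°C, DA = 11000 + 120 × 17 = 13040 ft.
Field Y: ISA temp = 15°C, deviation -14°C, DA = 0 + 120 × (-14) = -1680 ft.
Field X is higher by 13040 − (-1680) = 14720 ft.

Field X by 14720 ft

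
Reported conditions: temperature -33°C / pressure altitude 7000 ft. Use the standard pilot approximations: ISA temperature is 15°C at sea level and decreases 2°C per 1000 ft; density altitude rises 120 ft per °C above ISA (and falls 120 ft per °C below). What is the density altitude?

2920 ft

ISA temperature at 7000 ft = 15 − 2 × (7000/1000) = 1°C.
ISA deviation = -33 − 1 = -34°C.
Density altitude = 7000 + 120 × (-34) = 7000 + (-4080) = 2920 ft.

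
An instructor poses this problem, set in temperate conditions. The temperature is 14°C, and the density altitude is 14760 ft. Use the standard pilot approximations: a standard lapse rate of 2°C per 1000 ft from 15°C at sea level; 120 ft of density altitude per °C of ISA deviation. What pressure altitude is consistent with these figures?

12000 ft

DA = PA + 120 × (OAT − (15 − 2·PA/1000)) = PA + 120·OAT − 1800 + 0.24·PA = 1.24·PA + 120·OAT − 1800.
So 1.24·PA = 14760 − 120 × 14 + 1800 = 14880.
PA = 14880 / 1.24 = 12000 ft.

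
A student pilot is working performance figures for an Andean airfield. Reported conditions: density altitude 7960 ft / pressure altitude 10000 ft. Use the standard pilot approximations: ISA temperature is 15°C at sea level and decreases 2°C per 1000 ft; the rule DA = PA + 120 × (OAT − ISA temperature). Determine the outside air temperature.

Density altitude − pressure altitude = 7960 − 10000 = -2040 ft.
At 120 ft/°C that is an ISA deviation of -2040/120 = -17°C.
ISA temperature at 10000 ft = 15 − 2 × (10000/1000) = -5°C.
OAT = ISA + deviation = -5 + (-17) = -22°C.

-22°C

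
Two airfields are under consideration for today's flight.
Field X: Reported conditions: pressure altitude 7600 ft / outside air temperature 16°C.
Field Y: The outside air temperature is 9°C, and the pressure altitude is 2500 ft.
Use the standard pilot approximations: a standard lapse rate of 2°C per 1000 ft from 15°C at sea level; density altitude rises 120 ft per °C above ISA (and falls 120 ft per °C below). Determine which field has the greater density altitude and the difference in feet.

Field X by 7164 ft

Field X: ISA temp = -0.2°C, deviation +16.2°C, DA = 7600 + 120 × 16.2 = 9544 ft.
Field Y: ISA temp = 10°C, deviation -1°C, DA = 2500 + 120 × (-1) = 2380 ft.
Field X is higher by 9544 − 2380 = 7164 ft.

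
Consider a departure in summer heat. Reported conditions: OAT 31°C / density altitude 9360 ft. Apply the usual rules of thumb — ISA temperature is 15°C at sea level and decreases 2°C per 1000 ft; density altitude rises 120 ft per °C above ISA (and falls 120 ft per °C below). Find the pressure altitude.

6000 ft

DA = PA + 120 × (OAT − (15 − 2·PA/1000)) = PA + 120·OAT − 1800 + 0.24·PA = 1.24·PA + 120·OAT − 1800.
So 1.24·PA = 9360 − 120 × 31 + 1800 = 7440.
PA = 7440 / 1.24 = 6000 ft.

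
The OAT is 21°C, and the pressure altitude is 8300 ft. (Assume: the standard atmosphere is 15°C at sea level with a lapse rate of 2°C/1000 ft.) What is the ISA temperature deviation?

ISA+22.6°C

ISA temperature at 8300 ft = 15 − 2 × (8300/1000) = -1.6°C.
Deviation = OAT − ISA = 21 − (-1.6) = +22.6°C.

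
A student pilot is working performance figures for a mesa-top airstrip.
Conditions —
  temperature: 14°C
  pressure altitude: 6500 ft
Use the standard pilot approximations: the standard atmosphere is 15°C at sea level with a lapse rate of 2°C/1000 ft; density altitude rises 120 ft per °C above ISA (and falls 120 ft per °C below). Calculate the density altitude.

7940 ft

ISA temperature at 6500 ft = 15 − 2 × (6500/1000) = 2°C.
ISA deviation = 14 − 2 = +12°C.
Density altitude = 6500 + 120 × (12) = 6500 + (+1440) = 7940 ft.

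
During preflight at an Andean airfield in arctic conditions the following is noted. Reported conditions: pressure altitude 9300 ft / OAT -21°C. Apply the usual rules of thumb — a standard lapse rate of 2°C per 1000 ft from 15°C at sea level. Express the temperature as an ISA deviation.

ISA-17.4°C

ISA temperature at 9300 ft = 15 − 2 × (9300/1000) = -3.6°C.
Deviation = OAT − ISA = -21 − (-3.6) = -17.4°C.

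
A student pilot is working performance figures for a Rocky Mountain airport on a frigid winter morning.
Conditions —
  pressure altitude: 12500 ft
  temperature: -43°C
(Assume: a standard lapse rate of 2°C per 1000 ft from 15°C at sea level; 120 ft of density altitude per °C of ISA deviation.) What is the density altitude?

ISA temperature at 12500 ft = 15 − 2 × (12500/1000) = -10°C.
ISA deviation = -43 − (-10) = -33°C.
Density altitude = 12500 + 120 × (-33) = 12500 + (-3960) = 8540 ft.

8540 ft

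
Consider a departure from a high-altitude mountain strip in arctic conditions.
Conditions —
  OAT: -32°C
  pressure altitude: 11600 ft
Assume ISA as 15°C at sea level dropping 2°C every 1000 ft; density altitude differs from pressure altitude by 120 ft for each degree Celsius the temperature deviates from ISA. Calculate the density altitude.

8744 ft

ISA temperature at 11600 ft = 15 − 2 × (11600/1000) = -8.2°C.
ISA deviation = -32 − (-8.2) = -23.8°C.
Density altitude = 11600 + 120 × (-23.8) = 11600 + (-2856) = 8744 ft.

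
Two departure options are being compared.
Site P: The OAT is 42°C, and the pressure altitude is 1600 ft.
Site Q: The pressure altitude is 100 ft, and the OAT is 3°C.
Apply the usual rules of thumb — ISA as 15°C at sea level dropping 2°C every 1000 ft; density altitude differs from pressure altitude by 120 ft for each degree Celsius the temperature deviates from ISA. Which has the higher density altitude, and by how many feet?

Site P by 6540 ft

Site P: ISA temp = 11.8°C, deviation +30.2°C, DA = 1600 + 120 × 30.2 = 5224 ft.
Site Q: ISA temp = 14.8°C, deviation -11.8°C, DA = 100 + 120 × (-11.8) = -1316 ft.
Site P is higher by 5224 − (-1316) = 6540 ft.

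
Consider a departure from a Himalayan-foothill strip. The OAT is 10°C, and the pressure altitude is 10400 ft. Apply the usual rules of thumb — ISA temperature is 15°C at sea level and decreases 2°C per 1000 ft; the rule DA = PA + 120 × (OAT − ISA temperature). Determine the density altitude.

12296 ft

ISA temperature at 10400 ft = 15 − 2 × (10400/1000) = -5.8°C.
ISA deviation = 10 − (-5.8) = +15.8°C.
Density altitude = 10400 + 120 × (15.8) = 10400 + (+1896) = 12296 ft.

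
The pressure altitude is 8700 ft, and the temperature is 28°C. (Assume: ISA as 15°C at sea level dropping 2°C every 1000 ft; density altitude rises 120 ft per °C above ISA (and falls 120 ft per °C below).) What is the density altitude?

ISA temperature at 8700 ft = 15 − 2 × (8700/1000) = -2.4°C.
ISA deviation = 28 − (-2.4) = +30.4°C.
Density altitude = 8700 + 120 × (30.4) = 8700 + (+3648) = 12348 ft.

12348 ft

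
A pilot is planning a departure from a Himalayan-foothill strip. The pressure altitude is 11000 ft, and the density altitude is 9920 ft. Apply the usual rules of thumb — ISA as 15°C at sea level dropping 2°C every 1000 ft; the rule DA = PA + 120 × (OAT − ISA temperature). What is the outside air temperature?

Density altitude − pressure altitude = 9920 − 11000 = -1080 ft.
At 120 ft/°C that is an ISA deviation of -1080/120 = -9°C.
ISA temperature at 11000 ft = 15 − 2 × (11000/1000) = -7°C.
OAT = ISA + deviation = -7 + (-9) = -16°C.

-16°C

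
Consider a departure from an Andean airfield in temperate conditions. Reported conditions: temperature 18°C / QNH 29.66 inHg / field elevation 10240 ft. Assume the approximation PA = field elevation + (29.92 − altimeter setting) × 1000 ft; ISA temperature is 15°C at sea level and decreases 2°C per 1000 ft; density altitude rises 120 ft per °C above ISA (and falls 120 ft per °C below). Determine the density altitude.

13380 ft

Pressure altitude = 10240 + (29.92 − 29.66) × 1000 = 10240 + (+260) = 10500 ft.
ISA temperature at 10500 ft = 15 − 2 × (10500/1000) = -6°C.
ISA deviation = 18 − (-6) = +24°C.
Density altitude = 10500 + 120 × (24) = 13380 ft.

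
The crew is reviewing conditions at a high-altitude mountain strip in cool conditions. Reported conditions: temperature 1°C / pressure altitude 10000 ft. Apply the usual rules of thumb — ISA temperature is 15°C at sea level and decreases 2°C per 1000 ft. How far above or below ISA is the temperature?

ISA+6°C

ISA temperature at 10000 ft = 15 − 2 × (10000/1000) = -5°C.
Deviation = OAT − ISA = 1 − (-5) = +6°C.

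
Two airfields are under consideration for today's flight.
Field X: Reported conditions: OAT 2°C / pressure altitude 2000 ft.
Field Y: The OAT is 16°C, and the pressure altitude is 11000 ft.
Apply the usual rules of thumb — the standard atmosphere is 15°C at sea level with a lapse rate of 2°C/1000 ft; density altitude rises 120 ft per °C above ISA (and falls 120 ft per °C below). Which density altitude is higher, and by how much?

Field X: ISA temp = 11°C, deviation -9°C, DA = 2000 + 120 × (-9) = 920 ft.
Field Y: ISA temp = -7°C, deviation +23°C, DA = 11000 + 120 × 23 = 13760 ft.
Field Y is higher by 13760 − 920 = 12840 ft.

Field Y by 12840 ft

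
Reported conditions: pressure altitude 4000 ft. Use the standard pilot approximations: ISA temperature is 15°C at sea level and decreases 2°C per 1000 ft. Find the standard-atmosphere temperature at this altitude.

ISA temperature = 15 − 2 × (4000/1000) = 15 − 8 = 7°C.

7°C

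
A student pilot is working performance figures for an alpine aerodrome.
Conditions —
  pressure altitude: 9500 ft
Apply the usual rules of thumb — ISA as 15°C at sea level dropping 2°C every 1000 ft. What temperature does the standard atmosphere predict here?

-4°C

ISA temperature = 15 − 2 × (9500/1000) = 15 − 19 = -4°C.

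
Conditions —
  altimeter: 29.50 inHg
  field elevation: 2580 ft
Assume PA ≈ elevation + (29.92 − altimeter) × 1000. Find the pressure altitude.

Pressure correction = (29.92 − 29.50) × 1000 = +420 ft.
Pressure altitude = 2580 + (+420) = 3000 ft.

3000 ft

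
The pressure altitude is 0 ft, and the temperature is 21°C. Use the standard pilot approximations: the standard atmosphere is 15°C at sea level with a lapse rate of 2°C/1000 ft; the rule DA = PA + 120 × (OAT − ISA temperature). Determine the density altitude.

720 ft

ISA temperature at 0 ft = 15 − 2 × (0/1000) = 15°C.
ISA deviation = 21 − 15 = +6°C.
Density altitude = 0 + 120 × (6) = 0 + (+720) = 720 ft.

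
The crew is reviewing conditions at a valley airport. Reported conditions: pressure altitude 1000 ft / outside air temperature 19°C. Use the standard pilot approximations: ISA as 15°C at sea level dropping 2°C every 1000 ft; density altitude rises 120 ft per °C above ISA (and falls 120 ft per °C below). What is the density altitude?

ISA temperature at 1000 ft = 15 − 2 × (1000/1000) = 13°C.
ISA deviation = 19 − 13 = +6°C.
Density altitude = 1000 + 120 × (6) = 1000 + (+720) = 1720 ft.

1720 ft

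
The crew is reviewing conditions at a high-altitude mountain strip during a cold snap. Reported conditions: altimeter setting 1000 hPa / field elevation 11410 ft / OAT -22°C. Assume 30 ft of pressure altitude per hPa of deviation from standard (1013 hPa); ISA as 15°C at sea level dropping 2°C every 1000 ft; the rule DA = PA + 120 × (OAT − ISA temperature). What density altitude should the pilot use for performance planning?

10192 ft

Pressure altitude = 11410 + (1013 − 1000) × 30 = 11410 + (+390) = 11800 ft.
ISA temperature at 11800 ft = 15 − 2 × (11800/1000) = -8.6°C.
ISA deviation = -22 − (-8.6) = -13.4°C.
Density altitude = 11800 + 120 × (-13.4) = 10192 ft.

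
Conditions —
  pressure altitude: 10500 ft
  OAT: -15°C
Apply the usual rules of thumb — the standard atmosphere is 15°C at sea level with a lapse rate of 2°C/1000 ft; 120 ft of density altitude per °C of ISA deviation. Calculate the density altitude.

9420 ft

ISA temperature at 10500 ft = 15 − 2 × (10500/1000) = -6°C.
ISA deviation = -15 − (-6) = -9°C.
Density altitude = 10500 + 120 × (-9) = 10500 + (-1080) = 9420 ft.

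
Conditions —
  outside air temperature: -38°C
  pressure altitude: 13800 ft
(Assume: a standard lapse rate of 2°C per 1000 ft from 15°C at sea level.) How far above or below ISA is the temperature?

ISA-25.4°C

ISA temperature at 13800 ft = 15 − 2 × (13800/1000) = -12.6°C.
Deviation = OAT − ISA = -38 − (-12.6) = -25.4°C.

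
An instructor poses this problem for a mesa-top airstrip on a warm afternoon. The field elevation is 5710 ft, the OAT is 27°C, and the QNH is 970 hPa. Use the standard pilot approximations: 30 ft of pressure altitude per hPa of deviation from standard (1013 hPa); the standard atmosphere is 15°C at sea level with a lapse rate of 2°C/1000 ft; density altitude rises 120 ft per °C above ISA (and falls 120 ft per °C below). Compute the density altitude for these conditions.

10120 ft

Pressure altitude = 5710 + (1013 − 970) × 30 = 5710 + (+1290) = 7000 ft.
ISA temperature at 7000 ft = 15 − 2 × (7000/1000) = 1°C.
ISA deviation = 27 − 1 = +26°C.
Density altitude = 7000 + 120 × (26) = 10120 ft.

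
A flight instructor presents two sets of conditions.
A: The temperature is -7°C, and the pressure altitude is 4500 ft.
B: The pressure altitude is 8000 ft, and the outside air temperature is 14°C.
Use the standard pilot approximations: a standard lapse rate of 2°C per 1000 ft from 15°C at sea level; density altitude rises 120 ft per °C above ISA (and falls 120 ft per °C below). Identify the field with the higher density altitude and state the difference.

A: ISA temp = 6°C, deviation -13°C, DA = 4500 + 120 × (-13) = 2940 ft.
B: ISA temp = -1°C, deviation +15°C, DA = 8000 + 120 × 15 = 9800 ft.
B is higher by 9800 − 2940 = 6860 ft.

B by 6860 ft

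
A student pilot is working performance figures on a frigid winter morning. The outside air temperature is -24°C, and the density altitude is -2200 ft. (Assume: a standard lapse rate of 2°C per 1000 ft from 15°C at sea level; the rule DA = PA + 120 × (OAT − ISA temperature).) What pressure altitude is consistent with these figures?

2000 ft

DA = PA + 120 × (OAT − (15 − 2·PA/1000)) = PA + 120·OAT − 1800 + 0.24·PA = 1.24·PA + 120·OAT − 1800.
So 1.24·PA = -2200 − 120 × (-24) + 1800 = 2480.
PA = 2480 / 1.24 = 2000 ft.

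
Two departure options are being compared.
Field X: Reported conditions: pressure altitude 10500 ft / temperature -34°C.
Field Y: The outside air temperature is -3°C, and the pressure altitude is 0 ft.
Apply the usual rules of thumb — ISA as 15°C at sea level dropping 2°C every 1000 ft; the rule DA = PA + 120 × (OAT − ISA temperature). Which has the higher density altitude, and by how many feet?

Field X by 9300 ft

Field X: ISA temp = -6°C, deviation -28°C, DA = 10500 + 120 × (-28) = 7140 ft.
Field Y: ISA temp = 15°C, deviation -18°C, DA = 0 + 120 × (-18) = -2160 ft.
Field X is higher by 7140 − (-2160) = 9300 ft.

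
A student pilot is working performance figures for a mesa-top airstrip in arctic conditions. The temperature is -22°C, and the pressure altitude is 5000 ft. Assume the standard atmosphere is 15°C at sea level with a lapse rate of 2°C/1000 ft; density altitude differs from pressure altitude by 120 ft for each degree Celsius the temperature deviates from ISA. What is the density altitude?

ISA temperature at 5000 ft = 15 − 2 × (5000/1000) = 5°C.
ISA deviation = -22 − 5 = -27°C.
Density altitude = 5000 + 120 × (-27) = 5000 + (-3240) = 1760 ft.

1760 ft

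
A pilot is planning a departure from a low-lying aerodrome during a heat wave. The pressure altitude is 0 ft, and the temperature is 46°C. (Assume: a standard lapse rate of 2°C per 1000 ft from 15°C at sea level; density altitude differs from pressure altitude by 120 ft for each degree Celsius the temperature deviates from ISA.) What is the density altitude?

ISA temperature at 0 ft = 15 − 2 × (0/1000) = 15°C.
ISA deviation = 46 − 15 = +31°C.
Density altitude = 0 + 120 × (31) = 0 + (+3720) = 3720 ft.

3720 ft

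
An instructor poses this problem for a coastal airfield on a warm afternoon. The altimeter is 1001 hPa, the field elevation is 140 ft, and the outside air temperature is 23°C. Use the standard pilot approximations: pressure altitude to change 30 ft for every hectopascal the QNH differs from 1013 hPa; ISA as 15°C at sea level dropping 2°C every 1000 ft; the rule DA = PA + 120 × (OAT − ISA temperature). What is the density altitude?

1580 ft

Pressure altitude = 140 + (1013 − 1001) × 30 = 140 + (+360) = 500 ft.
ISA temperature at 500 ft = 15 − 2 × (500/1000) = 14°C.
ISA deviation = 23 − 14 = +9°C.
Density altitude = 500 + 120 × (9) = 1580 ft.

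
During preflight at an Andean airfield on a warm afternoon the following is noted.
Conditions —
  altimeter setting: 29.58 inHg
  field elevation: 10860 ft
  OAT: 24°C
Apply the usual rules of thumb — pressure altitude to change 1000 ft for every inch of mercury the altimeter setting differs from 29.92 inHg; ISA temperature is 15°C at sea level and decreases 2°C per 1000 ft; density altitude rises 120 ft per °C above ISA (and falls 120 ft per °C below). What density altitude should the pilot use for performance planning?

Pressure altitude = 10860 + (29.92 − 29.58) × 1000 = 10860 + (+340) = 11200 ft.
ISA temperature at 11200 ft = 15 − 2 × (11200/1000) = -7.4°C.
ISA deviation = 24 − (-7.4) = +31.4°C.
Density altitude = 11200 + 120 × (31.4) = 14968 ft.

14968 ft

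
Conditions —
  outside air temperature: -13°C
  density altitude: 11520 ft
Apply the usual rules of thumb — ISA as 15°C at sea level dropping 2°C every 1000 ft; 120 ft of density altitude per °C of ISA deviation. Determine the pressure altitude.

12000 ft

DA = PA + 120 × (OAT − (15 − 2·PA/1000)) = PA + 120·OAT − 1800 + 0.24·PA = 1.24·PA + 120·OAT − 1800.
So 1.24·PA = 11520 − 120 × (-13) + 1800 = 14880.
PA = 14880 / 1.24 = 12000 ft.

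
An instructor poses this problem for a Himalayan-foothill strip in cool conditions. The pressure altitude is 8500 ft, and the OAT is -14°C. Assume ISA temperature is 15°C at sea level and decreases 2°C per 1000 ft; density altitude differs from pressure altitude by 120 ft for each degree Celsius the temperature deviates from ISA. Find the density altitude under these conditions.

7060 ft

ISA temperature at 8500 ft = 15 − 2 × (8500/1000) = -2°C.
ISA deviation = -14 − (-2) = -12°C.
Density altitude = 8500 + 120 × (-12) = 8500 + (-1440) = 7060 ft.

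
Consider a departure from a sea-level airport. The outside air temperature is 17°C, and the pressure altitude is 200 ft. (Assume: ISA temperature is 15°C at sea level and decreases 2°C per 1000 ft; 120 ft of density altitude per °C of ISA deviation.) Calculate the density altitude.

488 ft

ISA temperature at 200 ft = 15 − 2 × (200/1000) = 14.6°C.
ISA deviation = 17 − 14.6 = +2.4°C.
Density altitude = 200 + 120 × (2.4) = 200 + (+288) = 488 ft.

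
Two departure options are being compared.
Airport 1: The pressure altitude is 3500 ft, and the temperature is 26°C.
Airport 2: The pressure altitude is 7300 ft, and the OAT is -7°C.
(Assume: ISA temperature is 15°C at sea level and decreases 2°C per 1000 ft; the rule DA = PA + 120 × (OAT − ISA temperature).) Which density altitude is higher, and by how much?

Airport 1: ISA temp = 8°C, deviation +18°C, DA = 3500 + 120 × 18 = 5660 ft.
Airport 2: ISA temp = 0.4°C, deviation -7.4°C, DA = 7300 + 120 × (-7.4) = 6412 ft.
Airport 2 is higher by 6412 − 5660 = 752 ft.

Airport 2 by 752 ft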